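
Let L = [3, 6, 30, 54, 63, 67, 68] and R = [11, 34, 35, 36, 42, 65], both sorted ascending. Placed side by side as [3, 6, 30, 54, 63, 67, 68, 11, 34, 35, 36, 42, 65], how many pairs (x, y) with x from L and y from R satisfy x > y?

Take each right-half value and tally the left-half values above it:
r = 11: 30, 54, 63, 67, 68 → 5
r = 34: 54, 63, 67, 68 → 4
r = 35: 54, 63, 67, 68 → 4
r = 36: 54, 63, 67, 68 → 4
r = 42: 54, 63, 67, 68 → 4
r = 65: 67, 68 → 2
Cross-inversions: 5 + 4 + 4 + 4 + 4 + 2 = 23

23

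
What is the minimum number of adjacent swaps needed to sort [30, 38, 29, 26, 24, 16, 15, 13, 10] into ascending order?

35 swaps

Minimum adjacent swaps = number of inversions (each swap of adjacent out-of-order elements removes one inversion and no swap can remove more).
Count inversions — for each element, later elements that are smaller:
30: 29, 26, 24, 16, 15, 13, 10 → 7
38: 29, 26, 24, 16, 15, 13, 10 → 7
29: 26, 24, 16, 15, 13, 10 → 6
26: 24, 16, 15, 13, 10 → 5
24: 16, 15, 13, 10 → 4
16: 15, 13, 10 → 3
15: 13, 10 → 2
13: 10 → 1
10: none → 0
Total inversions: 7 + 7 + 6 + 5 + 4 + 3 + 2 + 1 + 0 = 35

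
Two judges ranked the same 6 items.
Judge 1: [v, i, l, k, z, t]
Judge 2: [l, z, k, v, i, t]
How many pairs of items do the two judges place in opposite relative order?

Assign each item its position (1..6) in the first ordering, then rewrite the second ordering as that position sequence:
positions: v→1, i→2, l→3, k→4, z→5, t→6
second ordering as positions: [3, 5, 4, 1, 2, 6]
Discordant pairs = inversions in this position sequence.
3: 1, 2 → 2
5: 4, 1, 2 → 3
4: 1, 2 → 2
1: 0
2: 0
6: 0
Total: 2 + 3 + 2 + 0 + 0 + 0 = 7

7 discordant pairs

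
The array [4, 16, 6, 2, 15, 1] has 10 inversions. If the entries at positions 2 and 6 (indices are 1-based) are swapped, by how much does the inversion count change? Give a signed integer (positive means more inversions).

-7

Positions 2 and 6 hold 16 and 1; after swapping, the array is [4, 1, 6, 2, 15, 16].
Count, for each position, how many later elements it exceeds:
4 → 1, 2 → 2
1 → none → 0
6 → 2 → 1
2 → none → 0
15 → none → 0
16 → none → 0
Sum: 2 + 0 + 1 + 0 + 0 + 0 = 3
Change: 3 − 10 = -7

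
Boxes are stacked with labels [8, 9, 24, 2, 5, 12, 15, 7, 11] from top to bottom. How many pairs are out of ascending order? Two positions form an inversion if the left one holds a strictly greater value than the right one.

16 out-of-order pairs

Count, for each position, how many later elements it exceeds:
8 → 2, 5, 7 → 3
9 → 2, 5, 7 → 3
24 → 2, 5, 12, 15, 7, 11 → 6
2 → none → 0
5 → none → 0
12 → 7, 11 → 2
15 → 7, 11 → 2
7 → none → 0
11 → none → 0
Sum: 3 + 3 + 6 + 0 + 0 + 2 + 2 + 0 + 0 = 16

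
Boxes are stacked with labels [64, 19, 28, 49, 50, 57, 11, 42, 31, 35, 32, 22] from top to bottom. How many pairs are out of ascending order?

For each element, count later entries that are smaller:
64: 11
19: 1
28: 2
49: 6
50: 6
57: 6
11: 0
42: 4
31: 1
35: 2
32: 1
22: 0
Sum: 11 + 1 + 2 + 6 + 6 + 6 + 0 + 4 + 1 + 2 + 1 + 0 = 40

40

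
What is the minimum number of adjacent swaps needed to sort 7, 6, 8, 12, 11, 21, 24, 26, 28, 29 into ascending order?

2 swaps

Minimum adjacent swaps = number of inversions (each swap of adjacent out-of-order elements removes one inversion and no swap can remove more).
Count inversions — for each element, later elements that are smaller:
7: 6 → 1
6: none → 0
8: none → 0
12: 11 → 1
11: none → 0
21: none → 0
24: none → 0
26: none → 0
28: none → 0
29: none → 0
Total inversions: 1 + 0 + 0 + 1 + 0 + 0 + 0 + 0 + 0 + 0 = 2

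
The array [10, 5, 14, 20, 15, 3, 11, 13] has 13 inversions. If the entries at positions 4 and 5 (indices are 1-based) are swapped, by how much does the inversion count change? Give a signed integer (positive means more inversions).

Positions 4 and 5 hold 20 and 15; after swapping, the array is [10, 5, 14, 15, 20, 3, 11, 13].
For each element, count later entries that are smaller:
10: 2
5: 1
14: 3
15: 3
20: 3
3: 0
11: 0
13: 0
Sum: 2 + 1 + 3 + 3 + 3 + 0 + 0 + 0 = 12
Change: 12 − 13 = -1

-1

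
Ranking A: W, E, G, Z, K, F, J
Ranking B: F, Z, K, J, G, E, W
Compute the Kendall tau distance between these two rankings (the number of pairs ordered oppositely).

Assign each item its position (1..7) in the first ordering, then rewrite the second ordering as that position sequence:
positions: W→1, E→2, G→3, Z→4, K→5, F→6, J→7
second ordering as positions: [6, 4, 5, 7, 3, 2, 1]
Discordant pairs = inversions in this position sequence.
6: 4, 5, 3, 2, 1 → 5
4: 3, 2, 1 → 3
5: 3, 2, 1 → 3
7: 3, 2, 1 → 3
3: 2, 1 → 2
2: 1 → 1
1: 0
Total: 5 + 3 + 3 + 3 + 2 + 1 + 0 = 17

17 discordant pairs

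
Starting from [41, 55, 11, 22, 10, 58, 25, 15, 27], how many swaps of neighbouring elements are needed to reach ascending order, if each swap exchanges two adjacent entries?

Adjacent swaps: 19

Minimum adjacent swaps = number of inversions (each swap of adjacent out-of-order elements removes one inversion and no swap can remove more).
Count inversions — for each element, later elements that are smaller:
41: 11, 22, 10, 25, 15, 27 → 6
55: 11, 22, 10, 25, 15, 27 → 6
11: 10 → 1
22: 10, 15 → 2
10: none → 0
58: 25, 15, 27 → 3
25: 15 → 1
15: none → 0
27: none → 0
Total inversions: 6 + 6 + 1 + 2 + 0 + 3 + 1 + 0 + 0 = 19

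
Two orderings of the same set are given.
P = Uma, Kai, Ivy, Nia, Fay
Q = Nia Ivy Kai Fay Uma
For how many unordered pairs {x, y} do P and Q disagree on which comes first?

There are 7 disagreeing pairs.

Assign each item its position (1..5) in the first ordering, then rewrite the second ordering as that position sequence:
positions: Uma→1, Kai→2, Ivy→3, Nia→4, Fay→5
second ordering as positions: [4, 3, 2, 5, 1]
Discordant pairs = inversions in this position sequence.
4: 3, 2, 1 → 3
3: 2, 1 → 2
2: 1 → 1
5: 1 → 1
1: 0
Total: 3 + 2 + 1 + 1 + 0 = 7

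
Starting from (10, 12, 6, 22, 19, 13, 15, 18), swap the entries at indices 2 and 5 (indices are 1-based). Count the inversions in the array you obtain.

Positions 2 and 5 hold 12 and 19; after swapping, the array is [10, 19, 6, 22, 12, 13, 15, 18].
Count, for each position, how many later elements it exceeds:
10: 1
19: 5
6: 0
22: 4
12: 0
13: 0
15: 0
18: 0
Sum: 1 + 5 + 0 + 4 + 0 + 0 + 0 + 0 = 10

There are 10 inversions.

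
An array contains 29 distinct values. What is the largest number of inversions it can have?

406

The maximum occurs when the array is in strictly decreasing order: every one of the C(29, 2) pairs is inverted.
C(29, 2) = 29·28/2 = 406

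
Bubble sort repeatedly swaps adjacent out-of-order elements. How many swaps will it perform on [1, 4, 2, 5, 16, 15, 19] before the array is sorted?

Minimum adjacent swaps = number of inversions (each swap of adjacent out-of-order elements removes one inversion and no swap can remove more).
Count inversions — for each element, later elements that are smaller:
1: none → 0
4: 2 → 1
2: none → 0
5: none → 0
16: 15 → 1
15: none → 0
19: none → 0
Total inversions: 0 + 1 + 0 + 0 + 1 + 0 + 0 = 2

2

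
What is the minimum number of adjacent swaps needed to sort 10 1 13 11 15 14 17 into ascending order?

3 adjacent swaps

Minimum adjacent swaps = number of inversions (each swap of adjacent out-of-order elements removes one inversion and no swap can remove more).
Count inversions — for each element, later elements that are smaller:
10: 1 → 1
1: none → 0
13: 11 → 1
11: none → 0
15: 14 → 1
14: none → 0
17: none → 0
Total inversions: 1 + 0 + 1 + 0 + 1 + 0 + 0 = 3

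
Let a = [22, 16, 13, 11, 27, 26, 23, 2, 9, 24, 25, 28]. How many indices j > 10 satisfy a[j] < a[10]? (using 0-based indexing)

0

The element at index 10 is 25.
Elements after it: 28
None of them are smaller than 25.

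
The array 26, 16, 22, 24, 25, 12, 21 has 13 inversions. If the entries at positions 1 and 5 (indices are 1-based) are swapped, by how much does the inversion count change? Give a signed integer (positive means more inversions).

-1

Positions 1 and 5 hold 26 and 25; after swapping, the array is [25, 16, 22, 24, 26, 12, 21].
Count, for each position, how many later elements it exceeds:
25 → 16, 22, 24, 12, 21 → 5
16 → 12 → 1
22 → 12, 21 → 2
24 → 12, 21 → 2
26 → 12, 21 → 2
12 → none → 0
21 → none → 0
Sum: 5 + 1 + 2 + 2 + 2 + 0 + 0 = 12
Change: 12 − 13 = -1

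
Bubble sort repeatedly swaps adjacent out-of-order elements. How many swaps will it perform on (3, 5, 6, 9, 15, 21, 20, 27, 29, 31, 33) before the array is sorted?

1

Minimum adjacent swaps = number of inversions (each swap of adjacent out-of-order elements removes one inversion and no swap can remove more).
Count inversions — for each element, later elements that are smaller:
3: none → 0
5: none → 0
6: none → 0
9: none → 0
15: none → 0
21: 20 → 1
20: none → 0
27: none → 0
29: none → 0
31: none → 0
33: none → 0
Total inversions: 0 + 0 + 0 + 0 + 0 + 1 + 0 + 0 + 0 + 0 + 0 = 1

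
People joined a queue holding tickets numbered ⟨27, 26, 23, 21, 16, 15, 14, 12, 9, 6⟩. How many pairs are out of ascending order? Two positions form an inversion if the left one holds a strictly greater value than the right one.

45 out-of-order pairs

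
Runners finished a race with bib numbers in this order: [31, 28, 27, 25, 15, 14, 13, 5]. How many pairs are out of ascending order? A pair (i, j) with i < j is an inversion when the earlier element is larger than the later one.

28

Sweep left to right; for each value list the smaller values that follow it:
31 → 28, 27, 25, 15, 14, 13, 5 → 7
28 → 27, 25, 15, 14, 13, 5 → 6
27 → 25, 15, 14, 13, 5 → 5
25 → 15, 14, 13, 5 → 4
15 → 14, 13, 5 → 3
14 → 13, 5 → 2
13 → 5 → 1
5 → none → 0
Sum: 7 + 6 + 5 + 4 + 3 + 2 + 1 + 0 = 28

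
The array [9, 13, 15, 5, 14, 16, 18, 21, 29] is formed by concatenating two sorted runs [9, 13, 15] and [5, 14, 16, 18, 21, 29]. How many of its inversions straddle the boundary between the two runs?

There are 4 cross-inversions.

For each element r of the right run, count left-run elements greater than r:
r = 5: 9, 13, 15 → 3
r = 14: 15 → 1
r = 16: none → 0
r = 18: none → 0
r = 21: none → 0
r = 29: none → 0
Cross-inversions: 3 + 1 + 0 + 0 + 0 + 0 = 4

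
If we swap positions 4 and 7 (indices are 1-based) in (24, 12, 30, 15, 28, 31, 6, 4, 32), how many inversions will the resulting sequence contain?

Inversions: 16

Positions 4 and 7 hold 15 and 6; after swapping, the array is [24, 12, 30, 6, 28, 31, 15, 4, 32].
Sweep left to right; for each value list the smaller values that follow it:
24 → 12, 6, 15, 4 → 4
12 → 6, 4 → 2
30 → 6, 28, 15, 4 → 4
6 → 4 → 1
28 → 15, 4 → 2
31 → 15, 4 → 2
15 → 4 → 1
4 → none → 0
32 → none → 0
Sum: 4 + 2 + 4 + 1 + 2 + 2 + 1 + 0 + 0 = 16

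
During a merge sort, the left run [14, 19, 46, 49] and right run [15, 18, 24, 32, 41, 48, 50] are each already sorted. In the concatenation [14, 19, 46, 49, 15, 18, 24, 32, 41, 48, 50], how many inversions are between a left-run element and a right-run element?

13

Take each right-half value and tally the left-half values above it:
r = 15: 19, 46, 49 → 3
r = 18: 19, 46, 49 → 3
r = 24: 46, 49 → 2
r = 32: 46, 49 → 2
r = 41: 46, 49 → 2
r = 48: 49 → 1
r = 50: none → 0
Cross-inversions: 3 + 3 + 2 + 2 + 2 + 1 + 0 = 13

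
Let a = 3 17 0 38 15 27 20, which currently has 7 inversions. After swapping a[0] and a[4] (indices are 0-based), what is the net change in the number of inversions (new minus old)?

+1

Positions 0 and 4 hold 3 and 15; after swapping, the array is [15, 17, 0, 38, 3, 27, 20].
For each element, count later entries that are smaller:
15: 2
17: 2
0: 0
38: 3
3: 0
27: 1
20: 0
Sum: 2 + 2 + 0 + 3 + 0 + 1 + 0 = 8
Change: 8 − 7 = +1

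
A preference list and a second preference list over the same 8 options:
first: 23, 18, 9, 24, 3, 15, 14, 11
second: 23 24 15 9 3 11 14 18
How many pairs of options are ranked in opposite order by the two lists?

10

Assign each item its position (1..8) in the first ordering, then rewrite the second ordering as that position sequence:
positions: 23→1, 18→2, 9→3, 24→4, 3→5, 15→6, 14→7, 11→8
second ordering as positions: [1, 4, 6, 3, 5, 8, 7, 2]
Discordant pairs = inversions in this position sequence.
1: 0
4: 3, 2 → 2
6: 3, 5, 2 → 3
3: 2 → 1
5: 2 → 1
8: 7, 2 → 2
7: 2 → 1
2: 0
Total: 0 + 2 + 3 + 1 + 1 + 2 + 1 + 0 = 10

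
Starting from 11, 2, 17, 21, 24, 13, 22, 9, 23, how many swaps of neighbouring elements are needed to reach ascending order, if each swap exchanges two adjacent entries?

Swaps: 12

Minimum adjacent swaps = number of inversions (each swap of adjacent out-of-order elements removes one inversion and no swap can remove more).
Count inversions — for each element, later elements that are smaller:
11: 2, 9 → 2
2: none → 0
17: 13, 9 → 2
21: 13, 9 → 2
24: 13, 22, 9, 23 → 4
13: 9 → 1
22: 9 → 1
9: none → 0
23: none → 0
Total inversions: 2 + 0 + 2 + 2 + 4 + 1 + 1 + 0 + 0 = 12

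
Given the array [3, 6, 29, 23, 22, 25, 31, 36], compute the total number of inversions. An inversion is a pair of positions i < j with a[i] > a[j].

4

Element-by-element contributions:
3: 0
6: 0
29: 3
23: 1
22: 0
25: 0
31: 0
36: 0
Sum: 0 + 0 + 3 + 1 + 0 + 0 + 0 + 0 = 4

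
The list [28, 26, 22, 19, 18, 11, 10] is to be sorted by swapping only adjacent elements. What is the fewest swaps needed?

Swaps: 21

Each adjacent swap fixes exactly one inversion, so the minimum swap count equals the number of inversions.
Count inversions — for each element, later elements that are smaller:
28: 26, 22, 19, 18, 11, 10 → 6
26: 22, 19, 18, 11, 10 → 5
22: 19, 18, 11, 10 → 4
19: 18, 11, 10 → 3
18: 11, 10 → 2
11: 10 → 1
10: none → 0
Total inversions: 6 + 5 + 4 + 3 + 2 + 1 + 0 = 21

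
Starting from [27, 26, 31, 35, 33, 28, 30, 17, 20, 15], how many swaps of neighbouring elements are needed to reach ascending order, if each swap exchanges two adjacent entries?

31

Minimum adjacent swaps = number of inversions (each swap of adjacent out-of-order elements removes one inversion and no swap can remove more).
Count inversions — for each element, later elements that are smaller:
27: 26, 17, 20, 15 → 4
26: 17, 20, 15 → 3
31: 28, 30, 17, 20, 15 → 5
35: 33, 28, 30, 17, 20, 15 → 6
33: 28, 30, 17, 20, 15 → 5
28: 17, 20, 15 → 3
30: 17, 20, 15 → 3
17: 15 → 1
20: 15 → 1
15: none → 0
Total inversions: 4 + 3 + 5 + 6 + 5 + 3 + 3 + 1 + 1 + 0 = 31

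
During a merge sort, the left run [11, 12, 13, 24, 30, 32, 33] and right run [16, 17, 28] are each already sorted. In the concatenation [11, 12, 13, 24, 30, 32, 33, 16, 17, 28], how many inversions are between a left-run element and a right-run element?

Take each right-half value and tally the left-half values above it:
r = 16: 24, 30, 32, 33 → 4
r = 17: 24, 30, 32, 33 → 4
r = 28: 30, 32, 33 → 3
Cross-inversions: 4 + 4 + 3 = 11

11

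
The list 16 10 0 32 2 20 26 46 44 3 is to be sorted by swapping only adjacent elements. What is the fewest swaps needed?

The minimum number of adjacent swaps to sort an array equals its inversion count, since every such swap removes exactly one inversion.
Count inversions — for each element, later elements that are smaller:
16: 10, 0, 2, 3 → 4
10: 0, 2, 3 → 3
0: none → 0
32: 2, 20, 26, 3 → 4
2: none → 0
20: 3 → 1
26: 3 → 1
46: 44, 3 → 2
44: 3 → 1
3: none → 0
Total inversions: 4 + 3 + 0 + 4 + 0 + 1 + 1 + 2 + 1 + 0 = 16

16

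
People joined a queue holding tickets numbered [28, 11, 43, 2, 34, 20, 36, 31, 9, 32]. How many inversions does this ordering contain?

For each element, count later entries that are smaller:
28 → 11, 2, 20, 9 → 4
11 → 2, 9 → 2
43 → 2, 34, 20, 36, 31, 9, 32 → 7
2 → none → 0
34 → 20, 31, 9, 32 → 4
20 → 9 → 1
36 → 31, 9, 32 → 3
31 → 9 → 1
9 → none → 0
32 → none → 0
Sum: 4 + 2 + 7 + 0 + 4 + 1 + 3 + 1 + 0 + 0 = 22

Out-of-order pairs: 22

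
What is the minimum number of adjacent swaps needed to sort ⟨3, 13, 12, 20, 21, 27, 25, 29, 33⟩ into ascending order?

The minimum number of adjacent swaps to sort an array equals its inversion count, since every such swap removes exactly one inversion.
Count inversions — for each element, later elements that are smaller:
3: none → 0
13: 12 → 1
12: none → 0
20: none → 0
21: none → 0
27: 25 → 1
25: none → 0
29: none → 0
33: none → 0
Total inversions: 0 + 1 + 0 + 0 + 0 + 1 + 0 + 0 + 0 = 2

2 adjacent swaps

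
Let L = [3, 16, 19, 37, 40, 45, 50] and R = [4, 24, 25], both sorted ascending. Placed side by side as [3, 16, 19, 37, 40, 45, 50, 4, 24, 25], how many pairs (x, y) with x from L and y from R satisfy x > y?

14

Count, for every r in R, how many entries of L exceed r:
r = 4: 16, 19, 37, 40, 45, 50 → 6
r = 24: 37, 40, 45, 50 → 4
r = 25: 37, 40, 45, 50 → 4
Cross-inversions: 6 + 4 + 4 = 14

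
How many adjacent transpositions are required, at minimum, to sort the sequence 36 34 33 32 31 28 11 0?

28

Minimum adjacent swaps = number of inversions (each swap of adjacent out-of-order elements removes one inversion and no swap can remove more).
Count inversions — for each element, later elements that are smaller:
36: 34, 33, 32, 31, 28, 11, 0 → 7
34: 33, 32, 31, 28, 11, 0 → 6
33: 32, 31, 28, 11, 0 → 5
32: 31, 28, 11, 0 → 4
31: 28, 11, 0 → 3
28: 11, 0 → 2
11: 0 → 1
0: none → 0
Total inversions: 7 + 6 + 5 + 4 + 3 + 2 + 1 + 0 = 28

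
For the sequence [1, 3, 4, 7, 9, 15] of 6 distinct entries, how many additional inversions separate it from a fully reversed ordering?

15 inversions short

Maximum inversions for 6 distinct elements is C(6, 2) = 6·5/2 = 15.
Current inversions — for each element, count later smaller elements:
1: 0
3: 0
4: 0
7: 0
9: 0
15: 0
Current total: 0 + 0 + 0 + 0 + 0 + 0 = 0
Shortfall: 15 − 0 = 15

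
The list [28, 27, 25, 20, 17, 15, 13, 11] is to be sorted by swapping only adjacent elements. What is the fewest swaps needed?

The minimum number of adjacent swaps to sort an array equals its inversion count, since every such swap removes exactly one inversion.
Count inversions — for each element, later elements that are smaller:
28: 27, 25, 20, 17, 15, 13, 11 → 7
27: 25, 20, 17, 15, 13, 11 → 6
25: 20, 17, 15, 13, 11 → 5
20: 17, 15, 13, 11 → 4
17: 15, 13, 11 → 3
15: 13, 11 → 2
13: 11 → 1
11: none → 0
Total inversions: 7 + 6 + 5 + 4 + 3 + 2 + 1 + 0 = 28

28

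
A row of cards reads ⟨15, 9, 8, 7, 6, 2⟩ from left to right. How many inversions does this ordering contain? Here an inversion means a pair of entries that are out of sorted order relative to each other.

Inversions: 15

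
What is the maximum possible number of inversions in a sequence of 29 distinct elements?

406

A reversed (strictly descending) arrangement makes every pair an inversion, giving C(29, 2) inversions.
C(29, 2) = 29·28/2 = 406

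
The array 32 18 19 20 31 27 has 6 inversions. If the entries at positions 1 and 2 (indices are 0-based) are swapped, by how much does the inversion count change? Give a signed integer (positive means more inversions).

+1

Positions 1 and 2 hold 18 and 19; after swapping, the array is [32, 19, 18, 20, 31, 27].
Sweep left to right; for each value list the smaller values that follow it:
32: 5
19: 1
18: 0
20: 0
31: 1
27: 0
Sum: 5 + 1 + 0 + 0 + 1 + 0 = 7
Change: 7 − 6 = +1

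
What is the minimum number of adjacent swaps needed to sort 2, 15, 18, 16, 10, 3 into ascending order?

8

Each adjacent swap fixes exactly one inversion, so the minimum swap count equals the number of inversions.
Count inversions — for each element, later elements that are smaller:
2: none → 0
15: 10, 3 → 2
18: 16, 10, 3 → 3
16: 10, 3 → 2
10: 3 → 1
3: none → 0
Total inversions: 0 + 2 + 3 + 2 + 1 + 0 = 8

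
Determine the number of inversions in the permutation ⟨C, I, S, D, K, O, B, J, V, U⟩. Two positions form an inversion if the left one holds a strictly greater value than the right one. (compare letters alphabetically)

There are 14 inversions.

For each element, count later entries that are smaller:
C → B → 1
I → D, B → 2
S → D, K, O, B, J → 5
D → B → 1
K → B, J → 2
O → B, J → 2
B → none → 0
J → none → 0
V → U → 1
U → none → 0
Sum: 1 + 2 + 5 + 1 + 2 + 2 + 0 + 0 + 1 + 0 = 14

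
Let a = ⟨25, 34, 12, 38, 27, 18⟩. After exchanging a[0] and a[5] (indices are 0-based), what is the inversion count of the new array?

7

Positions 0 and 5 hold 25 and 18; after swapping, the array is [18, 34, 12, 38, 27, 25].
For each element, count later entries that are smaller:
18 → 12 → 1
34 → 12, 27, 25 → 3
12 → none → 0
38 → 27, 25 → 2
27 → 25 → 1
25 → none → 0
Sum: 1 + 3 + 0 + 2 + 1 + 0 = 7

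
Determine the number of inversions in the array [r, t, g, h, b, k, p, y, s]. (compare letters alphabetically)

Element-by-element contributions:
r: 5
t: 6
g: 1
h: 1
b: 0
k: 0
p: 0
y: 1
s: 0
Sum: 5 + 6 + 1 + 1 + 0 + 0 + 0 + 1 + 0 = 14

14 out-of-order pairs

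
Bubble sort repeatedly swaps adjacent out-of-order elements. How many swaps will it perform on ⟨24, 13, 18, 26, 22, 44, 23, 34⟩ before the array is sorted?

8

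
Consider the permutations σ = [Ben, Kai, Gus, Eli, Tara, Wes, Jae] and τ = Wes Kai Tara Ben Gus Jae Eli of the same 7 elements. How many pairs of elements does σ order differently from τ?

Assign each item its position (1..7) in the first ordering, then rewrite the second ordering as that position sequence:
positions: Ben→1, Kai→2, Gus→3, Eli→4, Tara→5, Wes→6, Jae→7
second ordering as positions: [6, 2, 5, 1, 3, 7, 4]
Discordant pairs = inversions in this position sequence.
6: 2, 5, 1, 3, 4 → 5
2: 1 → 1
5: 1, 3, 4 → 3
1: 0
3: 0
7: 4 → 1
4: 0
Total: 5 + 1 + 3 + 0 + 0 + 1 + 0 = 10

10 discordant pairs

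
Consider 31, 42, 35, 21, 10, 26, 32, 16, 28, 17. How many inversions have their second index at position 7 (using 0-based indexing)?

6

The element at index 7 is 16.
Elements before it: 31, 42, 35, 21, 10, 26, 32
Those larger than 16: 31, 42, 35, 21, 26, 32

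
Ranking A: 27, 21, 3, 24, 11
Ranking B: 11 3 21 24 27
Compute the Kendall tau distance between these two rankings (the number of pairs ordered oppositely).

8

Assign each item its position (1..5) in the first ordering, then rewrite the second ordering as that position sequence:
positions: 27→1, 21→2, 3→3, 24→4, 11→5
second ordering as positions: [5, 3, 2, 4, 1]
Discordant pairs = inversions in this position sequence.
5: 3, 2, 4, 1 → 4
3: 2, 1 → 2
2: 1 → 1
4: 1 → 1
1: 0
Total: 4 + 2 + 1 + 1 + 0 = 8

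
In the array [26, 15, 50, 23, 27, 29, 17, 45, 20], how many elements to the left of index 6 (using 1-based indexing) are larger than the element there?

1 such element

The element at index 6 is 29.
Elements before it: 26, 15, 50, 23, 27
Those larger than 29: 50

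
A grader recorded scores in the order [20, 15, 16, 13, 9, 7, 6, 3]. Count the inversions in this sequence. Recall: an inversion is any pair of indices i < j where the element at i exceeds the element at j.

There are 27 inversions.

Count, for each position, how many later elements it exceeds:
20: 7
15: 5
16: 5
13: 4
9: 3
7: 2
6: 1
3: 0
Sum: 7 + 5 + 5 + 4 + 3 + 2 + 1 + 0 = 27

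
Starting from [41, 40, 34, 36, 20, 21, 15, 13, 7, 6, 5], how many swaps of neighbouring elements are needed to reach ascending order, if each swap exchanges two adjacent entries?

Minimum adjacent swaps = number of inversions (each swap of adjacent out-of-order elements removes one inversion and no swap can remove more).
Count inversions — for each element, later elements that are smaller:
41: 40, 34, 36, 20, 21, 15, 13, 7, 6, 5 → 10
40: 34, 36, 20, 21, 15, 13, 7, 6, 5 → 9
34: 20, 21, 15, 13, 7, 6, 5 → 7
36: 20, 21, 15, 13, 7, 6, 5 → 7
20: 15, 13, 7, 6, 5 → 5
21: 15, 13, 7, 6, 5 → 5
15: 13, 7, 6, 5 → 4
13: 7, 6, 5 → 3
7: 6, 5 → 2
6: 5 → 1
5: none → 0
Total inversions: 10 + 9 + 7 + 7 + 5 + 5 + 4 + 3 + 2 + 1 + 0 = 53

53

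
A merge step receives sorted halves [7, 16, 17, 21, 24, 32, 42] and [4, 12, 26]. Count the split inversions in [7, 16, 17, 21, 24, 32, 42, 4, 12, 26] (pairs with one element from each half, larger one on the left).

For each element r of the right run, count left-run elements greater than r:
r = 4: 7, 16, 17, 21, 24, 32, 42 → 7
r = 12: 16, 17, 21, 24, 32, 42 → 6
r = 26: 32, 42 → 2
Cross-inversions: 7 + 6 + 2 = 15

15 cross-inversions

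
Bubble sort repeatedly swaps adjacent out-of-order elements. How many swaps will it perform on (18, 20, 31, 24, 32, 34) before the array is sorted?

1

Minimum adjacent swaps = number of inversions (each swap of adjacent out-of-order elements removes one inversion and no swap can remove more).
Count inversions — for each element, later elements that are smaller:
18: none → 0
20: none → 0
31: 24 → 1
24: none → 0
32: none → 0
34: none → 0
Total inversions: 0 + 0 + 1 + 0 + 0 + 0 = 1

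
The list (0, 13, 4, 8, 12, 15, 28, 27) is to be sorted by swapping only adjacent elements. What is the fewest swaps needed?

There are 4 swaps.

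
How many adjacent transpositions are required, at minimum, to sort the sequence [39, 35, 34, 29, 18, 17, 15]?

Minimum adjacent swaps = number of inversions (each swap of adjacent out-of-order elements removes one inversion and no swap can remove more).
Count inversions — for each element, later elements that are smaller:
39: 35, 34, 29, 18, 17, 15 → 6
35: 34, 29, 18, 17, 15 → 5
34: 29, 18, 17, 15 → 4
29: 18, 17, 15 → 3
18: 17, 15 → 2
17: 15 → 1
15: none → 0
Total inversions: 6 + 5 + 4 + 3 + 2 + 1 + 0 = 21

21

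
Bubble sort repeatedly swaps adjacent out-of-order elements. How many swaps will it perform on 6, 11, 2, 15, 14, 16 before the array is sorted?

3

The minimum number of adjacent swaps to sort an array equals its inversion count, since every such swap removes exactly one inversion.
Count inversions — for each element, later elements that are smaller:
6: 2 → 1
11: 2 → 1
2: none → 0
15: 14 → 1
14: none → 0
16: none → 0
Total inversions: 1 + 1 + 0 + 1 + 0 + 0 = 3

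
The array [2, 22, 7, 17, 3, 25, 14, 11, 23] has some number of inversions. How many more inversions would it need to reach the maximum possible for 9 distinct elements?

Maximum inversions for 9 distinct elements is C(9, 2) = 9·8/2 = 36.
Current inversions — for each element, count later smaller elements:
2: 0
22: 5
7: 1
17: 3
3: 0
25: 3
14: 1
11: 0
23: 0
Current total: 0 + 5 + 1 + 3 + 0 + 3 + 1 + 0 + 0 = 13
Shortfall: 36 − 13 = 23

23 inversions short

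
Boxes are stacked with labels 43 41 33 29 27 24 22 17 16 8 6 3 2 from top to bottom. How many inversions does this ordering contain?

Count, for each position, how many later elements it exceeds:
43 → 41, 33, 29, 27, 24, 22, 17, 16, 8, 6, 3, 2 → 12
41 → 33, 29, 27, 24, 22, 17, 16, 8, 6, 3, 2 → 11
33 → 29, 27, 24, 22, 17, 16, 8, 6, 3, 2 → 10
29 → 27, 24, 22, 17, 16, 8, 6, 3, 2 → 9
27 → 24, 22, 17, 16, 8, 6, 3, 2 → 8
24 → 22, 17, 16, 8, 6, 3, 2 → 7
22 → 17, 16, 8, 6, 3, 2 → 6
17 → 16, 8, 6, 3, 2 → 5
16 → 8, 6, 3, 2 → 4
8 → 6, 3, 2 → 3
6 → 3, 2 → 2
3 → 2 → 1
2 → none → 0
Sum: 12 + 11 + 10 + 9 + 8 + 7 + 6 + 5 + 4 + 3 + 2 + 1 + 0 = 78

78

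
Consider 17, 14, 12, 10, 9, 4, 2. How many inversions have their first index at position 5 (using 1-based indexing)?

2

The element at index 5 is 9.
Elements after it: 4, 2
Those smaller than 9: 4, 2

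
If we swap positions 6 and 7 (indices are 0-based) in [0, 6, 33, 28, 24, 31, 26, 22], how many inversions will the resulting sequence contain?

Positions 6 and 7 hold 26 and 22; after swapping, the array is [0, 6, 33, 28, 24, 31, 22, 26].
Sweep left to right; for each value list the smaller values that follow it:
0 → none → 0
6 → none → 0
33 → 28, 24, 31, 22, 26 → 5
28 → 24, 22, 26 → 3
24 → 22 → 1
31 → 22, 26 → 2
22 → none → 0
26 → none → 0
Sum: 0 + 0 + 5 + 3 + 1 + 2 + 0 + 0 = 11

There are 11 inversions.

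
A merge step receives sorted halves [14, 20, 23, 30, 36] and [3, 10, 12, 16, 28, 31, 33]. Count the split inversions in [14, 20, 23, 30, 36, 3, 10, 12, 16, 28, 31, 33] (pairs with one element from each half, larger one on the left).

23 split inversions

For each element r of the right run, count left-run elements greater than r:
r = 3: 14, 20, 23, 30, 36 → 5
r = 10: 14, 20, 23, 30, 36 → 5
r = 12: 14, 20, 23, 30, 36 → 5
r = 16: 20, 23, 30, 36 → 4
r = 28: 30, 36 → 2
r = 31: 36 → 1
r = 33: 36 → 1
Cross-inversions: 5 + 5 + 5 + 4 + 2 + 1 + 1 = 23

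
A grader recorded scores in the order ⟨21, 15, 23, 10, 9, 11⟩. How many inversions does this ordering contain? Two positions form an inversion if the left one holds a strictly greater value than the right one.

11 inversions

Listing every pair i<j with a[i]>a[j] (using 1-based positions):
(1,2): 21 > 15
(1,4): 21 > 10
(1,5): 21 > 9
(1,6): 21 > 11
(2,4): 15 > 10
(2,5): 15 > 9
(2,6): 15 > 11
(3,4): 23 > 10
(3,5): 23 > 9
(3,6): 23 > 11
(4,5): 10 > 9
That's 11 pairs.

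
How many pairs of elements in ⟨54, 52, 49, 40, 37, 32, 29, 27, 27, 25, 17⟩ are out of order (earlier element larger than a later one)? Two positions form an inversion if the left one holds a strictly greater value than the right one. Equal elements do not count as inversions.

54 inversions

Sweep left to right; for each value list the smaller values that follow it:
54 → 52, 49, 40, 37, 32, 29, 27, 27, 25, 17 → 10
52 → 49, 40, 37, 32, 29, 27, 27, 25, 17 → 9
49 → 40, 37, 32, 29, 27, 27, 25, 17 → 8
40 → 37, 32, 29, 27, 27, 25, 17 → 7
37 → 32, 29, 27, 27, 25, 17 → 6
32 → 29, 27, 27, 25, 17 → 5
29 → 27, 27, 25, 17 → 4
27 → 25, 17 → 2
27 → 25, 17 → 2
25 → 17 → 1
17 → none → 0
Sum: 10 + 9 + 8 + 7 + 6 + 5 + 4 + 2 + 2 + 1 + 0 = 54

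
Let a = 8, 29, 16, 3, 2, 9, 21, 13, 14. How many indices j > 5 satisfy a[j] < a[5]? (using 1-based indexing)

0

The element at index 5 is 2.
Elements after it: 9, 21, 13, 14
None of them are smaller than 2.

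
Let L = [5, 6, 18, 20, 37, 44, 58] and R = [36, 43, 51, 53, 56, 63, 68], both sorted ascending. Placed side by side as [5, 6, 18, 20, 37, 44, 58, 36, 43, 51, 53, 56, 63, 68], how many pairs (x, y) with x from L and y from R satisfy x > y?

There are 8 split inversions.

Take each right-half value and tally the left-half values above it:
r = 36: 37, 44, 58 → 3
r = 43: 44, 58 → 2
r = 51: 58 → 1
r = 53: 58 → 1
r = 56: 58 → 1
r = 63: none → 0
r = 68: none → 0
Cross-inversions: 3 + 2 + 1 + 1 + 1 + 0 + 0 = 8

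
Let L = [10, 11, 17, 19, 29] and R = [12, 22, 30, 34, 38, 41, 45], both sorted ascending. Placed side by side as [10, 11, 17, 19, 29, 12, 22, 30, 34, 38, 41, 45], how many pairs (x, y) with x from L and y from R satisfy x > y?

Split inversions: 4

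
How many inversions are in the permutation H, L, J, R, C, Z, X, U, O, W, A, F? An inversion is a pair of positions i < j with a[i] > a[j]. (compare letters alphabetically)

Element-by-element contributions:
H → C, A, F → 3
L → J, C, A, F → 4
J → C, A, F → 3
R → C, O, A, F → 4
C → A → 1
Z → X, U, O, W, A, F → 6
X → U, O, W, A, F → 5
U → O, A, F → 3
O → A, F → 2
W → A, F → 2
A → none → 0
F → none → 0
Sum: 3 + 4 + 3 + 4 + 1 + 6 + 5 + 3 + 2 + 2 + 0 + 0 = 33

Out-of-order pairs: 33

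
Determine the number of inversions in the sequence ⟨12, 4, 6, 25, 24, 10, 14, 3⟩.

Element-by-element contributions:
12: 4
4: 1
6: 1
25: 4
24: 3
10: 1
14: 1
3: 0
Sum: 4 + 1 + 1 + 4 + 3 + 1 + 1 + 0 = 15

15 out-of-order pairs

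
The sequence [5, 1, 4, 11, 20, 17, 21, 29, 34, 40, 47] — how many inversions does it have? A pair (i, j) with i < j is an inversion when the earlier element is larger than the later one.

3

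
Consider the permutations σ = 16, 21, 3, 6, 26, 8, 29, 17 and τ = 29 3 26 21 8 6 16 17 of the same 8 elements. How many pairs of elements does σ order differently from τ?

Assign each item its position (1..8) in the first ordering, then rewrite the second ordering as that position sequence:
positions: 16→1, 21→2, 3→3, 6→4, 26→5, 8→6, 29→7, 17→8
second ordering as positions: [7, 3, 5, 2, 6, 4, 1, 8]
Discordant pairs = inversions in this position sequence.
7: 3, 5, 2, 6, 4, 1 → 6
3: 2, 1 → 2
5: 2, 4, 1 → 3
2: 1 → 1
6: 4, 1 → 2
4: 1 → 1
1: 0
8: 0
Total: 6 + 2 + 3 + 1 + 2 + 1 + 0 + 0 = 15

15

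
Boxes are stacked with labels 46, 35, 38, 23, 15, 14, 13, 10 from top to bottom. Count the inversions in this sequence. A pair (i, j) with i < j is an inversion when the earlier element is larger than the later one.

27 inversions

For each element, count later entries that are smaller:
46: 7
35: 5
38: 5
23: 4
15: 3
14: 2
13: 1
10: 0
Sum: 7 + 5 + 5 + 4 + 3 + 2 + 1 + 0 = 27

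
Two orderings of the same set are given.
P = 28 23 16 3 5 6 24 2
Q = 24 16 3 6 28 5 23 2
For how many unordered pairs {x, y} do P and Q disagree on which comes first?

14

Assign each item its position (1..8) in the first ordering, then rewrite the second ordering as that position sequence:
positions: 28→1, 23→2, 16→3, 3→4, 5→5, 6→6, 24→7, 2→8
second ordering as positions: [7, 3, 4, 6, 1, 5, 2, 8]
Discordant pairs = inversions in this position sequence.
7: 3, 4, 6, 1, 5, 2 → 6
3: 1, 2 → 2
4: 1, 2 → 2
6: 1, 5, 2 → 3
1: 0
5: 2 → 1
2: 0
8: 0
Total: 6 + 2 + 2 + 3 + 0 + 1 + 0 + 0 = 14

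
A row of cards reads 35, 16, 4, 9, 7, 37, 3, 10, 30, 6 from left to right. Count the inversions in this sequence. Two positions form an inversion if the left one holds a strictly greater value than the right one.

26 inversions

Sweep left to right; for each value list the smaller values that follow it:
35: 8
16: 6
4: 1
9: 3
7: 2
37: 4
3: 0
10: 1
30: 1
6: 0
Sum: 8 + 6 + 1 + 3 + 2 + 4 + 0 + 1 + 1 + 0 = 26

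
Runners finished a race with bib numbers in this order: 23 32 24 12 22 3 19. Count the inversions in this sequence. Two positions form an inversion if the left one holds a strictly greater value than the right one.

Element-by-element contributions:
23 → 12, 22, 3, 19 → 4
32 → 24, 12, 22, 3, 19 → 5
24 → 12, 22, 3, 19 → 4
12 → 3 → 1
22 → 3, 19 → 2
3 → none → 0
19 → none → 0
Sum: 4 + 5 + 4 + 1 + 2 + 0 + 0 = 16

16 inversions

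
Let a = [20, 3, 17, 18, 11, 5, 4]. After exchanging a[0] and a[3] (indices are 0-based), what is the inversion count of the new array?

14 inversions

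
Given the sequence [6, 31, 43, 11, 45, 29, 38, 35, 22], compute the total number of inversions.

There are 16 out-of-order pairs.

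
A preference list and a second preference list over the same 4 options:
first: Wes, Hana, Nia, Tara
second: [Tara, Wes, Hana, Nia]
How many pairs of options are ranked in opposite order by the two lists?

Assign each item its position (1..4) in the first ordering, then rewrite the second ordering as that position sequence:
positions: Wes→1, Hana→2, Nia→3, Tara→4
second ordering as positions: [4, 1, 2, 3]
Discordant pairs = inversions in this position sequence.
4: 1, 2, 3 → 3
1: 0
2: 0
3: 0
Total: 3 + 0 + 0 + 0 = 3

There are 3 pairs.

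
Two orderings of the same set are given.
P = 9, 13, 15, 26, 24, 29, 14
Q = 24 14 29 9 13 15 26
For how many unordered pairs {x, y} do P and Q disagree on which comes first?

13

Assign each item its position (1..7) in the first ordering, then rewrite the second ordering as that position sequence:
positions: 9→1, 13→2, 15→3, 26→4, 24→5, 29→6, 14→7
second ordering as positions: [5, 7, 6, 1, 2, 3, 4]
Discordant pairs = inversions in this position sequence.
5: 1, 2, 3, 4 → 4
7: 6, 1, 2, 3, 4 → 5
6: 1, 2, 3, 4 → 4
1: 0
2: 0
3: 0
4: 0
Total: 4 + 5 + 4 + 0 + 0 + 0 + 0 = 13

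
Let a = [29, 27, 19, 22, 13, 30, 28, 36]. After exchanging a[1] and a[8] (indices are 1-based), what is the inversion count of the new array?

Positions 1 and 8 hold 29 and 36; after swapping, the array is [36, 27, 19, 22, 13, 30, 28, 29].
For each element, count later entries that are smaller:
36 → 27, 19, 22, 13, 30, 28, 29 → 7
27 → 19, 22, 13 → 3
19 → 13 → 1
22 → 13 → 1
13 → none → 0
30 → 28, 29 → 2
28 → none → 0
29 → none → 0
Sum: 7 + 3 + 1 + 1 + 0 + 2 + 0 + 0 = 14

14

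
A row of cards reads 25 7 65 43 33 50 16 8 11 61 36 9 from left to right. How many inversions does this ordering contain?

For each element, count later entries that are smaller:
25 → 7, 16, 8, 11, 9 → 5
7 → none → 0
65 → 43, 33, 50, 16, 8, 11, 61, 36, 9 → 9
43 → 33, 16, 8, 11, 36, 9 → 6
33 → 16, 8, 11, 9 → 4
50 → 16, 8, 11, 36, 9 → 5
16 → 8, 11, 9 → 3
8 → none → 0
11 → 9 → 1
61 → 36, 9 → 2
36 → 9 → 1
9 → none → 0
Sum: 5 + 0 + 9 + 6 + 4 + 5 + 3 + 0 + 1 + 2 + 1 + 0 = 36

There are 36 inversions.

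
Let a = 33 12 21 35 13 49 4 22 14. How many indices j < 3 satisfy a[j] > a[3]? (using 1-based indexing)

1

The element at index 3 is 21.
Elements before it: 33, 12
Those larger than 21: 33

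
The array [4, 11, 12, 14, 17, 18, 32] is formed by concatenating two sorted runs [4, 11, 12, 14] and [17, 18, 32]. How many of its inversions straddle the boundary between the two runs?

For each element r of the right run, count left-run elements greater than r:
r = 17: none → 0
r = 18: none → 0
r = 32: none → 0
Cross-inversions: 0 + 0 + 0 = 0

0 cross-inversions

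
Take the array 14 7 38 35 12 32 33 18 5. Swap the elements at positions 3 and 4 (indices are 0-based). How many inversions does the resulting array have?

20 inversions

Positions 3 and 4 hold 35 and 12; after swapping, the array is [14, 7, 38, 12, 35, 32, 33, 18, 5].
Sweep left to right; for each value list the smaller values that follow it:
14: 3
7: 1
38: 6
12: 1
35: 4
32: 2
33: 2
18: 1
5: 0
Sum: 3 + 1 + 6 + 1 + 4 + 2 + 2 + 1 + 0 = 20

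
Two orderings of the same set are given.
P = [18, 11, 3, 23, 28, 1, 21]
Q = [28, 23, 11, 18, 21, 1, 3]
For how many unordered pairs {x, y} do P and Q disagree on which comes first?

There are 11 disagreeing pairs.

Assign each item its position (1..7) in the first ordering, then rewrite the second ordering as that position sequence:
positions: 18→1, 11→2, 3→3, 23→4, 28→5, 1→6, 21→7
second ordering as positions: [5, 4, 2, 1, 7, 6, 3]
Discordant pairs = inversions in this position sequence.
5: 4, 2, 1, 3 → 4
4: 2, 1, 3 → 3
2: 1 → 1
1: 0
7: 6, 3 → 2
6: 3 → 1
3: 0
Total: 4 + 3 + 1 + 0 + 2 + 1 + 0 = 11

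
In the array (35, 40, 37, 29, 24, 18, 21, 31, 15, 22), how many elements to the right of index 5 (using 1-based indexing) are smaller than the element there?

The element at index 5 is 24.
Elements after it: 18, 21, 31, 15, 22
Those smaller than 24: 18, 21, 15, 22

4 such elements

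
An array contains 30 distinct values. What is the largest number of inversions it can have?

435

A reversed (strictly descending) arrangement makes every pair an inversion, giving C(30, 2) inversions.
C(30, 2) = 30·29/2 = 435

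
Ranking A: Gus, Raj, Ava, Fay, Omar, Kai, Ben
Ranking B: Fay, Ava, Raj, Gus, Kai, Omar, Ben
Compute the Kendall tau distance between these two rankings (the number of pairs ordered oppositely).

7

Assign each item its position (1..7) in the first ordering, then rewrite the second ordering as that position sequence:
positions: Gus→1, Raj→2, Ava→3, Fay→4, Omar→5, Kai→6, Ben→7
second ordering as positions: [4, 3, 2, 1, 6, 5, 7]
Discordant pairs = inversions in this position sequence.
4: 3, 2, 1 → 3
3: 2, 1 → 2
2: 1 → 1
1: 0
6: 5 → 1
5: 0
7: 0
Total: 3 + 2 + 1 + 0 + 1 + 0 + 0 = 7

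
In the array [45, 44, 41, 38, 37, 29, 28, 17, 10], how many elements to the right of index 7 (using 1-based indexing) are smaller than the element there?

2

The element at index 7 is 28.
Elements after it: 17, 10
Those smaller than 28: 17, 10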